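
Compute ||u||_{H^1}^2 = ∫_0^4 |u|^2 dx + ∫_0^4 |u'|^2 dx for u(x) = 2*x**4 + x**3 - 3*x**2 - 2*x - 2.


||u||_{H^1}^2 = 17350624/63

The H^1 norm (squared) on an interval (0, L) is
  ||u||_{H^1}^2 = ∫_0^L u(x)^2 dx + ∫_0^L u'(x)^2 dx.
Compute u'(x) = 8*x**3 + 3*x**2 - 6*x - 2.
Then u(x)^2 = 4*x**8 + 4*x**7 - 11*x**6 - 14*x**5 - 3*x**4 + 8*x**3 + 16*x**2 + 8*x + 4 and u'(x)^2 = 64*x**6 + 48*x**5 - 87*x**4 - 68*x**3 + 24*x**2 + 24*x + 4.
Integrate each monomial from 0 to 4 using ∫_0^4 c·x^n dx = c·4^(n+1)/(n+1):
  ∫_0^4 u(x)^2 dx = ∫_0^4 (4*x^8 + 4*x^7 - 11*x^6 - 14*x^5 - 3*x^4 + 8*x^3 + 16*x^2 + 8*x + 4) dx. Term by term:
    ∫_0^4 4*x^8 dx = 1048576/9;  ∫_0^4 4*x^7 dx = 32768;  ∫_0^4 -11*x^6 dx = -180224/7;
    ∫_0^4 -14*x^5 dx = -28672/3;  ∫_0^4 -3*x^4 dx = -3072/5;  ∫_0^4 8*x^3 dx = 512;
    ∫_0^4 16*x^2 dx = 1024/3;  ∫_0^4 8*x dx = 64;  ∫_0^4 4 dx = 16.
  Sum: 1048576/9 + 32768 − 180224/7 − 28672/3 − 3072/5 + 512 + 1024/3 + 64 + 16 = 36001904/315.
  ∫_0^4 u'(x)^2 dx = ∫_0^4 (64*x^6 + 48*x^5 - 87*x^4 - 68*x^3 + 24*x^2 + 24*x + 4) dx. Term by term:
    ∫_0^4 64*x^6 dx = 1048576/7;  ∫_0^4 48*x^5 dx = 32768;  ∫_0^4 -87*x^4 dx = -89088/5;
    ∫_0^4 -68*x^3 dx = -4352;  ∫_0^4 24*x^2 dx = 512;  ∫_0^4 24*x dx = 192;
    ∫_0^4 4 dx = 16.
  Sum: 1048576/7 + 32768 − 89088/5 − 4352 + 512 + 192 + 16 = 5639024/35.
Adding: ||u||_{H^1}^2 = 36001904/315 + 5639024/35 = 17350624/63.


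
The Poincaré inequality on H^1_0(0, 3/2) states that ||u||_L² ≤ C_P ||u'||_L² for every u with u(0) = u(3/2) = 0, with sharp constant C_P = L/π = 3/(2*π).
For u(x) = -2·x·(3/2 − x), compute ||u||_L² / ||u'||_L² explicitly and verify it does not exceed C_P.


||u||_L² / ||u'||_L² = 3*sqrt(10)/20 < C_P = 3/(2*π).

u(x) = -2·x·(3/2 − x), so u'(x) = 4*x - 3.
u(x) = -2·x·(3/2 − x) vanishes at x = 0 and x = 3/2, so u ∈ H^1_0(0, 3/2). Differentiate via the product rule and integrate the resulting polynomials term by term.
  ∫_0^3/2 u² dx = ∫_0^3/2 (4*x^4 - 12*x^3 + 9*x^2) dx. Term by term:
    ∫_0^3/2 4*x^4 dx = 243/40;  ∫_0^3/2 -12*x^3 dx = -243/16;  ∫_0^3/2 9*x^2 dx = 81/8.
  Sum: 243/40 − 243/16 + 81/8 = 81/80.
  ∫_0^3/2 (u')² dx = ∫_0^3/2 (16*x^2 - 24*x + 9) dx. Term by term:
    ∫_0^3/2 16*x^2 dx = 18;  ∫_0^3/2 -24*x dx = -27;  ∫_0^3/2 9 dx = 27/2.
  Sum: 18 − 27 + 27/2 = 9/2.
∫_0^3/2 u² dx = 81/80, so ||u||_L² = 9*sqrt(5)/20.
∫_0^3/2 (u')² dx = 9/2, so ||u'||_L² = 3*sqrt(2)/2.
Ratio ||u||_L² / ||u'||_L² = 3*sqrt(10)/20.
Sharp Poincaré constant on H^1_0(0, 3/2) is C_P = L/π = 3/(2*π), achieved by sin(2*π/3·x).
A polynomial bump cannot attain the sharp Poincaré constant (only the first sine eigenfunction does), so the ratio is strictly less than C_P, consistent with ||u||_L² ≤ C_P ||u'||_L².


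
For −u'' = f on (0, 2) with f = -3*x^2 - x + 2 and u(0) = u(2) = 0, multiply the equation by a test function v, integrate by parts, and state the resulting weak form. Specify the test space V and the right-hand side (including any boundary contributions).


V = H^1_0(0, 2) (so v(0) = v(2) = 0); weak form: ∫_0^2 u'v' dx = ∫_0^2 (-3*x^2 - x + 2) v dx for all v ∈ V.

Multiply both sides by a test function v and integrate from 0 to 2:
  ∫_0^2 −u''(x) v(x) dx = ∫_0^2 f(x) v(x) dx.
Integrate the LHS by parts once:
  ∫_0^2 −u'' v dx = −[u'(x) v(x)]_0^2 + ∫_0^2 u'(x) v'(x) dx.
Thus ∫_0^2 u'(x) v'(x) dx = ∫_0^2 f(x) v(x) dx + [u'(x) v(x)]_0^2.
Choose V so that boundary terms are either known or forced to vanish.
u is Dirichlet: u(0) = u(2) = 0. Let V = H^1_0(0, 2); then v(0) = v(2) = 0, and [u' v]_0^2 = 0.
Weak formulation: find u (satisfying any essential BC) such that ∫_0^2 u'(x) v'(x) dx = ∫_0^2 f v dx for all v ∈ V.
Substituting f(x) = -3*x^2 - x + 2, the right-hand side is ∫_0^2 (-3*x^2 - x + 2) v dx.


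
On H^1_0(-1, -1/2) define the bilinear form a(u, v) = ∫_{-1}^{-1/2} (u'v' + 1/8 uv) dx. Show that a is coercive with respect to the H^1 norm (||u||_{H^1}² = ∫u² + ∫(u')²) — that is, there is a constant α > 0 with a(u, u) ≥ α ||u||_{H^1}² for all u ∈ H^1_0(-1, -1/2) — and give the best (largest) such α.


α = (1 + 32*π^2)/(8*(1 + 4*π^2))

Coercivity of a(·,·) on H^1_0(-1, -1/2) means a(u, u) ≥ α ||u||_{H^1}² for every u ∈ H^1_0.
The interval has length L = 1/2, and Poincaré/coercivity depend only on L. Here a(u, u) = ∫(u')² + (1/8)·∫u².
Here 0 < c = 1/8 < 1. The condition a(u,u) ≥ α||u||_{H^1}² reads (1−α)∫(u')² ≥ (α−c)∫u². Any admissible α is ≤ 1 (rapidly oscillating u have ∫u²/∫(u')² → 0), and α = 1 would force 0 ≥ (1−c)∫u², impossible since c < 1; so 1−α > 0. By the sharp Poincaré inequality on H^1_0 of an interval of length L, ∫(u')² ≥ (π/L)²∫u² with equality for the first sine mode sin(π(x−x₀)/L) (x₀ the left endpoint), so the inequality holds for all u iff (1−α)(π/L)² ≥ α − c, i.e. α ≤ ((π/L)² + c)/((π/L)² + 1) = (1 + c(L/π)²)/(1 + (L/π)²). With (π/L)² = 4*π^2 and c = 1/8, the largest admissible constant is α = ((π/L)² + c)/((π/L)² + 1).
Simplifying, α = (1 + 32*π^2)/(8*(1 + 4*π^2)).


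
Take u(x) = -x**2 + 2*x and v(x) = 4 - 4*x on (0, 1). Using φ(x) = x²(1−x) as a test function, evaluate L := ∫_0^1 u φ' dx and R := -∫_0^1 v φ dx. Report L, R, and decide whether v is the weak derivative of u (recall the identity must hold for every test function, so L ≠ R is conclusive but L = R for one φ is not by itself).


LHS = -1/15, RHS = -2/15. No, v is not the weak derivative of u.

u(x) = -x**2 + 2*x, classical derivative u'(x) = 2 - 2*x.
φ(x) = x²(1−x), so φ'(x) = x*(2 - 3*x).
Note φ(0) = φ(1) = 0, so the boundary term u·φ vanishes.
LHS = ∫_0^1 u(x) φ'(x) dx = ∫_0^1 (3*x^4 - 8*x^3 + 4*x^2) dx. Term by term:
  ∫_0^1 3*x^4 dx = 3/5;  ∫_0^1 -8*x^3 dx = -2;  ∫_0^1 4*x^2 dx = 4/3.
Sum: 3/5 − 2 + 4/3 = -1/15.
So LHS = -1/15.
∫_0^1 v(x) φ(x) dx = ∫_0^1 (4*x^4 - 8*x^3 + 4*x^2) dx. Term by term:
  ∫_0^1 4*x^4 dx = 4/5;  ∫_0^1 -8*x^3 dx = -2;  ∫_0^1 4*x^2 dx = 4/3.
Sum: 4/5 − 2 + 4/3 = 2/15.
So RHS = -∫_0^1 v(x) φ(x) dx = -2/15.
LHS − RHS = 1/15 ≠ 0, so the identity fails.
(For a valid weak derivative the identity must hold for EVERY test function, in particular this one. The failure shows v is NOT the weak derivative of u.)
Correct weak derivative would be u'(x) = 2 - 2*x.


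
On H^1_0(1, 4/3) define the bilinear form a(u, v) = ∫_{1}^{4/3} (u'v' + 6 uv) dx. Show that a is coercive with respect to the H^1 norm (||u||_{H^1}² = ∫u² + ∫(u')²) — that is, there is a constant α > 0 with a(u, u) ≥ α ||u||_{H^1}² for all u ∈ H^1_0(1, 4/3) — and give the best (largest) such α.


α = 1

Coercivity of a(·,·) on H^1_0(1, 4/3) means a(u, u) ≥ α ||u||_{H^1}² for every u ∈ H^1_0.
The interval has length L = 1/3, and Poincaré/coercivity depend only on L. Here a(u, u) = ∫(u')² + (6)·∫u².
Here c = 6 ≥ 1, so a(u,u) = ∫(u')² + c∫u² ≥ ∫(u')² + ∫u² = ||u||_{H^1}², i.e. α = 1 works. No larger α is possible: a(u,u) ≥ α||u||_{H^1}² means (1−α)∫(u')² ≥ (α−c)∫u², and for the modes u_n = sin(nπ(x−x₀)/L) (x₀ the left endpoint) one has ∫u_n²/∫(u_n')² = (L/(nπ))² → 0, so a(u_n,u_n)/||u_n||_{H^1}² → 1. Hence the optimal constant is α = 1.
Therefore α = 1.


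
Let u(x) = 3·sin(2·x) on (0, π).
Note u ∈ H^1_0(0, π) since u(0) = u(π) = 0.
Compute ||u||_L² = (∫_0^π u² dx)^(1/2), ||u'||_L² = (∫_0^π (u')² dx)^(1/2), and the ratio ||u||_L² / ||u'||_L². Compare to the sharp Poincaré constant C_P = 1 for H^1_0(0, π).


||u||_L² / ||u'||_L² = 1/2 < C_P = 1.

u(x) = 3·sin(2·x), so u'(x) = 6*cos(2*x).
Writing u(x) = A·sin(kπx/L) with A = 3 and k = 2, use ∫_0^L sin²(kπx/L) dx = L/2 and ∫_0^L cos²(kπx/L) dx = L/2.
u² = 9·sin²(2·x) and (u')² = 36·cos²(2·x), and each of sin², cos² integrates to L/2 = π/2 over (0, π).
∫_0^π u² dx = 9*π/2, so ||u||_L² = 3*sqrt(2)*sqrt(π)/2.
∫_0^π (u')² dx = 18*π, so ||u'||_L² = 3*sqrt(2)*sqrt(π).
Ratio ||u||_L² / ||u'||_L² = 1/2.
Sharp Poincaré constant on H^1_0(0, π) is C_P = L/π = 1, achieved by sin(x).
This is the k = 2 harmonic; the ratio L/(kπ) is strictly less than C_P = L/π, consistent with the sharp inequality ||u||_L² ≤ C_P ||u'||_L².


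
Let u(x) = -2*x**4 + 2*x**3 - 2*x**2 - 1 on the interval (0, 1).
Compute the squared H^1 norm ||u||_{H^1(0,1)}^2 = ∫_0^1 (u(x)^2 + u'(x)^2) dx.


||u||_{H^1}^2 = 2909/315

The H^1 norm (squared) on an interval (0, L) is
  ||u||_{H^1}^2 = ∫_0^L u(x)^2 dx + ∫_0^L u'(x)^2 dx.
Compute u'(x) = -8*x**3 + 6*x**2 - 4*x.
Then u(x)^2 = 4*x**8 - 8*x**7 + 12*x**6 - 8*x**5 + 8*x**4 - 4*x**3 + 4*x**2 + 1 and u'(x)^2 = 64*x**6 - 96*x**5 + 100*x**4 - 48*x**3 + 16*x**2.
Integrate each monomial from 0 to 1 using ∫_0^1 c·x^n dx = c·1^(n+1)/(n+1):
  ∫_0^1 u(x)^2 dx = ∫_0^1 (4*x^8 - 8*x^7 + 12*x^6 - 8*x^5 + 8*x^4 - 4*x^3 + 4*x^2 + 1) dx. Term by term:
    ∫_0^1 4*x^8 dx = 4/9;  ∫_0^1 -8*x^7 dx = -1;  ∫_0^1 12*x^6 dx = 12/7;
    ∫_0^1 -8*x^5 dx = -4/3;  ∫_0^1 8*x^4 dx = 8/5;  ∫_0^1 -4*x^3 dx = -1;
    ∫_0^1 4*x^2 dx = 4/3;  ∫_0^1 1 dx = 1.
  Sum: 4/9 − 1 + 12/7 − 4/3 + 8/5 − 1 + 4/3 + 1 = 869/315.
  ∫_0^1 u'(x)^2 dx = ∫_0^1 (64*x^6 - 96*x^5 + 100*x^4 - 48*x^3 + 16*x^2) dx. Term by term:
    ∫_0^1 64*x^6 dx = 64/7;  ∫_0^1 -96*x^5 dx = -16;  ∫_0^1 100*x^4 dx = 20;
    ∫_0^1 -48*x^3 dx = -12;  ∫_0^1 16*x^2 dx = 16/3.
  Sum: 64/7 − 16 + 20 − 12 + 16/3 = 136/21.
Adding: ||u||_{H^1}^2 = 869/315 + 136/21 = 2909/315.


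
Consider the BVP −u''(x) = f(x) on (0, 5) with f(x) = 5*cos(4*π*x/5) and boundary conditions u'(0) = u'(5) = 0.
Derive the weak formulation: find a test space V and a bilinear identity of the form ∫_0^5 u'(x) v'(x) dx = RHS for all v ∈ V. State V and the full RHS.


V = H^1(0, 5) (no boundary constraint on v; u is determined up to an additive constant); weak form: ∫_0^5 u'v' dx = ∫_0^5 (5*cos(4*π*x/5)) v dx for all v ∈ V.

Multiply both sides by a test function v and integrate from 0 to 5:
  ∫_0^5 −u''(x) v(x) dx = ∫_0^5 f(x) v(x) dx.
Integrate the LHS by parts once:
  ∫_0^5 −u'' v dx = −[u'(x) v(x)]_0^5 + ∫_0^5 u'(x) v'(x) dx.
Thus ∫_0^5 u'(x) v'(x) dx = ∫_0^5 f(x) v(x) dx + [u'(x) v(x)]_0^5.
Choose V so that boundary terms are either known or forced to vanish.
u has homogeneous Neumann: u'(0) = u'(5) = 0. So [u' v]_0^5 = 0·v(5) − 0·v(0) = 0 for any v; take V = H^1(0, 5).
Weak formulation: find u (satisfying any essential BC) such that ∫_0^5 u'(x) v'(x) dx = ∫_0^5 f v dx for all v ∈ V (homogeneous Neumann, so boundary terms vanish).
Substituting f(x) = 5*cos(4*π*x/5), the right-hand side is ∫_0^5 (5*cos(4*π*x/5)) v dx.
Compatibility check (pure Neumann): taking v ≡ 1 ∈ V gives 0 = ∫_0^5 f dx + (0) − (0), i.e. ∫_0^5 f dx must equal u'(0) − u'(5) = 0. Indeed ∫_0^5 (5*cos(4*π*x/5)) dx = 0, so the data are compatible. The solution is then unique only up to an additive constant (fix it e.g. by requiring ∫_0^5 u dx = 0).


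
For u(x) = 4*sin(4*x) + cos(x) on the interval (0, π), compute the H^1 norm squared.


||u||_{H^1(0,π)}^2 = 128/15 + 137*π

u'(x) = -sin(x) + 16*cos(4*x).
Expand u² and (u')² and integrate term by term on (0, π), using: for integers n ≥ 1, ∫_0^π sin²(nx) dx = ∫_0^π cos²(nx) dx = π/2; for n ≠ n', ∫_0^π sin(nx)sin(n'x) dx = ∫_0^π cos(nx)cos(n'x) dx = 0; and by product-to-sum, ∫_0^π sin(nx)cos(n'x) dx = ½∫_0^π [sin((n+n')x) + sin((n−n')x)] dx, which is 0 when n+n' is even and 2n/(n²−n'²) when n+n' is odd (it need not vanish on (0, π)).
  u² squared terms: (4)²·∫sin(4x)² dx = 16·π/2 = 8*π;  (1)²·∫cos(x)² dx = 1·π/2 = π/2.
  u² cross terms: 2·(4)·(1)·∫sin(4x)·cos(x) dx = 8·(8/15) = 64/15.
  So ∫_0^π u² dx = 8*π + π/2 + 64/15 = 64/15 + 17*π/2.
  (u')² squared terms: (-1)²·∫sin(x)² dx = 1·π/2 = π/2;  (16)²·∫cos(4x)² dx = 256·π/2 = 128*π.
  (u')² cross terms: 2·(-1)·(16)·∫sin(x)·cos(4x) dx = -32·(-2/15) = 64/15.
  So ∫_0^π (u')² dx = π/2 + 128*π + 64/15 = 64/15 + 257*π/2.
||u||_{H^1}^2 = (64/15 + 17*π/2) + (64/15 + 257*π/2) = 128/15 + 137*π.


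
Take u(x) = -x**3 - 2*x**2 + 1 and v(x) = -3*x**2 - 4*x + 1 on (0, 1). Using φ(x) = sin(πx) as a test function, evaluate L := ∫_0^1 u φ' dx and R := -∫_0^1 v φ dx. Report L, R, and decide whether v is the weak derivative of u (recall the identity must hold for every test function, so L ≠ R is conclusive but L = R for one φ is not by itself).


LHS = -12/π^3 + 7/π, RHS = -12/π^3 + 5/π. No, v is not the weak derivative of u.

u(x) = -x**3 - 2*x**2 + 1, classical derivative u'(x) = -3*x**2 - 4*x.
φ(x) = sin(πx), so φ'(x) = π*cos(π*x).
Note φ(0) = φ(1) = 0, so the boundary term u·φ vanishes.
LHS = ∫_0^1 u(x) φ'(x) dx = ∫_0^1 (-π*x^3*cos(π*x) - 2*π*x^2*cos(π*x) + π*cos(π*x)) dx. Term by term:
  ∫_0^1 π*cos(π*x) dx = 0;  ∫_0^1 -π*x^3*cos(π*x) dx = -12/π^3 + 3/π;  ∫_0^1 -2*π*x^2*cos(π*x) dx = 4/π.
Sum: 0 + -12/π^3 + 3/π + 4/π = -12/π^3 + 7/π.
So LHS = -12/π^3 + 7/π.
∫_0^1 v(x) φ(x) dx = ∫_0^1 (-3*x^2*sin(π*x) - 4*x*sin(π*x) + sin(π*x)) dx. Term by term:
  ∫_0^1 -4*x*sin(π*x) dx = -4/π;  ∫_0^1 -3*x^2*sin(π*x) dx = -3/π + 12/π^3;  ∫_0^1 sin(π*x) dx = 2/π.
Sum: -4/π + -3/π + 12/π^3 + 2/π = -5/π + 12/π^3.
So RHS = -∫_0^1 v(x) φ(x) dx = -12/π^3 + 5/π.
LHS − RHS = 2/π ≠ 0, so the identity fails.
(For a valid weak derivative the identity must hold for EVERY test function, in particular this one. The failure shows v is NOT the weak derivative of u.)
Correct weak derivative would be u'(x) = -3*x**2 - 4*x.


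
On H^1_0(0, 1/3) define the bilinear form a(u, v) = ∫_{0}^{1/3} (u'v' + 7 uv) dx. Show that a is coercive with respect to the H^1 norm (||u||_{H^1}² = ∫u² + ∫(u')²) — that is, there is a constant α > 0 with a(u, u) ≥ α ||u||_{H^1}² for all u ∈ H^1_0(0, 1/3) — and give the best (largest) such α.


α = 1

Coercivity of a(·,·) on H^1_0(0, 1/3) means a(u, u) ≥ α ||u||_{H^1}² for every u ∈ H^1_0.
The interval has length L = 1/3, and Poincaré/coercivity depend only on L. Here a(u, u) = ∫(u')² + (7)·∫u².
Here c = 7 ≥ 1, so a(u,u) = ∫(u')² + c∫u² ≥ ∫(u')² + ∫u² = ||u||_{H^1}², i.e. α = 1 works. No larger α is possible: a(u,u) ≥ α||u||_{H^1}² means (1−α)∫(u')² ≥ (α−c)∫u², and for the modes u_n = sin(nπ(x−x₀)/L) (x₀ the left endpoint) one has ∫u_n²/∫(u_n')² = (L/(nπ))² → 0, so a(u_n,u_n)/||u_n||_{H^1}² → 1. Hence the optimal constant is α = 1.
Therefore α = 1.


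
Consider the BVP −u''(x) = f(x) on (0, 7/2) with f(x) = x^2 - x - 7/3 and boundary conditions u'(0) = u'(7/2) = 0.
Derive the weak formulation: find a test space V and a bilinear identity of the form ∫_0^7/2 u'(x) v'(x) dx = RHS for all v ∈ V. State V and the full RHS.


V = H^1(0, 7/2) (no boundary constraint on v; u is determined up to an additive constant); weak form: ∫_0^7/2 u'v' dx = ∫_0^7/2 (x^2 - x - 7/3) v dx for all v ∈ V.

Multiply both sides by a test function v and integrate from 0 to 7/2:
  ∫_0^7/2 −u''(x) v(x) dx = ∫_0^7/2 f(x) v(x) dx.
Integrate the LHS by parts once:
  ∫_0^7/2 −u'' v dx = −[u'(x) v(x)]_0^7/2 + ∫_0^7/2 u'(x) v'(x) dx.
Thus ∫_0^7/2 u'(x) v'(x) dx = ∫_0^7/2 f(x) v(x) dx + [u'(x) v(x)]_0^7/2.
Choose V so that boundary terms are either known or forced to vanish.
u has homogeneous Neumann: u'(0) = u'(7/2) = 0. So [u' v]_0^7/2 = 0·v(7/2) − 0·v(0) = 0 for any v; take V = H^1(0, 7/2).
Weak formulation: find u (satisfying any essential BC) such that ∫_0^7/2 u'(x) v'(x) dx = ∫_0^7/2 f v dx for all v ∈ V (homogeneous Neumann, so boundary terms vanish).
Substituting f(x) = x^2 - x - 7/3, the right-hand side is ∫_0^7/2 (x^2 - x - 7/3) v dx.
Compatibility check (pure Neumann): taking v ≡ 1 ∈ V gives 0 = ∫_0^7/2 f dx + (0) − (0), i.e. ∫_0^7/2 f dx must equal u'(0) − u'(7/2) = 0. Indeed ∫_0^7/2 (x^2 - x - 7/3) dx = 0, so the data are compatible. The solution is then unique only up to an additive constant (fix it e.g. by requiring ∫_0^7/2 u dx = 0).


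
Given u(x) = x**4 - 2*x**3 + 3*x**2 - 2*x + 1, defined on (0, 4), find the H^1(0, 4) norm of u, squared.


||u||_{H^1}^2 = 9214076/315

The H^1 norm (squared) on an interval (0, L) is
  ||u||_{H^1}^2 = ∫_0^L u(x)^2 dx + ∫_0^L u'(x)^2 dx.
Compute u'(x) = 4*x**3 - 6*x**2 + 6*x - 2.
Then u(x)^2 = x**8 - 4*x**7 + 10*x**6 - 16*x**5 + 19*x**4 - 16*x**3 + 10*x**2 - 4*x + 1 and u'(x)^2 = 16*x**6 - 48*x**5 + 84*x**4 - 88*x**3 + 60*x**2 - 24*x + 4.
Integrate each monomial from 0 to 4 using ∫_0^4 c·x^n dx = c·4^(n+1)/(n+1):
  ∫_0^4 u(x)^2 dx = ∫_0^4 (x^8 - 4*x^7 + 10*x^6 - 16*x^5 + 19*x^4 - 16*x^3 + 10*x^2 - 4*x + 1) dx. Term by term:
    ∫_0^4 x^8 dx = 262144/9;  ∫_0^4 -4*x^7 dx = -32768;  ∫_0^4 10*x^6 dx = 163840/7;
    ∫_0^4 -16*x^5 dx = -32768/3;  ∫_0^4 19*x^4 dx = 19456/5;  ∫_0^4 -16*x^3 dx = -1024;
    ∫_0^4 10*x^2 dx = 640/3;  ∫_0^4 -4*x dx = -32;  ∫_0^4 1 dx = 4.
  Sum: 262144/9 − 32768 + 163840/7 − 32768/3 + 19456/5 − 1024 + 640/3 − 32 + 4 = 3746828/315.
  ∫_0^4 u'(x)^2 dx = ∫_0^4 (16*x^6 - 48*x^5 + 84*x^4 - 88*x^3 + 60*x^2 - 24*x + 4) dx. Term by term:
    ∫_0^4 16*x^6 dx = 262144/7;  ∫_0^4 -48*x^5 dx = -32768;  ∫_0^4 84*x^4 dx = 86016/5;
    ∫_0^4 -88*x^3 dx = -5632;  ∫_0^4 60*x^2 dx = 1280;  ∫_0^4 -24*x dx = -192;
    ∫_0^4 4 dx = 16.
  Sum: 262144/7 − 32768 + 86016/5 − 5632 + 1280 − 192 + 16 = 607472/35.
Adding: ||u||_{H^1}^2 = 3746828/315 + 607472/35 = 9214076/315.


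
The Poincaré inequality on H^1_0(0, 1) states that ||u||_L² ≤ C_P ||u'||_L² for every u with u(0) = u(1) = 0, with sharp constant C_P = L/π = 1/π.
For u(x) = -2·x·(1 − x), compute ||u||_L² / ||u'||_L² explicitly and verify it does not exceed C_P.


||u||_L² / ||u'||_L² = sqrt(10)/10 < C_P = 1/π.

u(x) = -2·x·(1 − x), so u'(x) = 4*x - 2.
u(x) = -2·x·(1 − x) vanishes at x = 0 and x = 1, so u ∈ H^1_0(0, 1). Differentiate via the product rule and integrate the resulting polynomials term by term.
  ∫_0^1 u² dx = ∫_0^1 (4*x^4 - 8*x^3 + 4*x^2) dx. Term by term:
    ∫_0^1 4*x^4 dx = 4/5;  ∫_0^1 -8*x^3 dx = -2;  ∫_0^1 4*x^2 dx = 4/3.
  Sum: 4/5 − 2 + 4/3 = 2/15.
  ∫_0^1 (u')² dx = ∫_0^1 (16*x^2 - 16*x + 4) dx. Term by term:
    ∫_0^1 16*x^2 dx = 16/3;  ∫_0^1 -16*x dx = -8;  ∫_0^1 4 dx = 4.
  Sum: 16/3 − 8 + 4 = 4/3.
∫_0^1 u² dx = 2/15, so ||u||_L² = sqrt(30)/15.
∫_0^1 (u')² dx = 4/3, so ||u'||_L² = 2*sqrt(3)/3.
Ratio ||u||_L² / ||u'||_L² = sqrt(10)/10.
Sharp Poincaré constant on H^1_0(0, 1) is C_P = L/π = 1/π, achieved by sin(π·x).
A polynomial bump cannot attain the sharp Poincaré constant (only the first sine eigenfunction does), so the ratio is strictly less than C_P, consistent with ||u||_L² ≤ C_P ||u'||_L².


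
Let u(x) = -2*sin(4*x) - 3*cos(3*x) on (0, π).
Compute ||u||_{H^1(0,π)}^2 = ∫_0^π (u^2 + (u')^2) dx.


||u||_{H^1(0,π)}^2 = 960/7 + 79*π

u'(x) = 9*sin(3*x) - 8*cos(4*x).
Expand u² and (u')² and integrate term by term on (0, π), using: for integers n ≥ 1, ∫_0^π sin²(nx) dx = ∫_0^π cos²(nx) dx = π/2; for n ≠ n', ∫_0^π sin(nx)sin(n'x) dx = ∫_0^π cos(nx)cos(n'x) dx = 0; and by product-to-sum, ∫_0^π sin(nx)cos(n'x) dx = ½∫_0^π [sin((n+n')x) + sin((n−n')x)] dx, which is 0 when n+n' is even and 2n/(n²−n'²) when n+n' is odd (it need not vanish on (0, π)).
  u² squared terms: (-3)²·∫cos(3x)² dx = 9·π/2 = 9*π/2;  (-2)²·∫sin(4x)² dx = 4·π/2 = 2*π.
  u² cross terms: 2·(-3)·(-2)·∫cos(3x)·sin(4x) dx = 12·(8/7) = 96/7.
  So ∫_0^π u² dx = 9*π/2 + 2*π + 96/7 = 96/7 + 13*π/2.
  (u')² squared terms: (-8)²·∫cos(4x)² dx = 64·π/2 = 32*π;  (9)²·∫sin(3x)² dx = 81·π/2 = 81*π/2.
  (u')² cross terms: 2·(-8)·(9)·∫cos(4x)·sin(3x) dx = -144·(-6/7) = 864/7.
  So ∫_0^π (u')² dx = 32*π + 81*π/2 + 864/7 = 864/7 + 145*π/2.
||u||_{H^1}^2 = (96/7 + 13*π/2) + (864/7 + 145*π/2) = 960/7 + 79*π.


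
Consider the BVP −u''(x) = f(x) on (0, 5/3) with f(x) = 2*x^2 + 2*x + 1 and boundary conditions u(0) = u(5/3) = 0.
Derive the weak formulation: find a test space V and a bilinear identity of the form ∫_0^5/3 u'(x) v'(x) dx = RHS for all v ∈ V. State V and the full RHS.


V = H^1_0(0, 5/3) (so v(0) = v(5/3) = 0); weak form: ∫_0^5/3 u'v' dx = ∫_0^5/3 (2*x^2 + 2*x + 1) v dx for all v ∈ V.

Multiply both sides by a test function v and integrate from 0 to 5/3:
  ∫_0^5/3 −u''(x) v(x) dx = ∫_0^5/3 f(x) v(x) dx.
Integrate the LHS by parts once:
  ∫_0^5/3 −u'' v dx = −[u'(x) v(x)]_0^5/3 + ∫_0^5/3 u'(x) v'(x) dx.
Thus ∫_0^5/3 u'(x) v'(x) dx = ∫_0^5/3 f(x) v(x) dx + [u'(x) v(x)]_0^5/3.
Choose V so that boundary terms are either known or forced to vanish.
u is Dirichlet: u(0) = u(5/3) = 0. Let V = H^1_0(0, 5/3); then v(0) = v(5/3) = 0, and [u' v]_0^5/3 = 0.
Weak formulation: find u (satisfying any essential BC) such that ∫_0^5/3 u'(x) v'(x) dx = ∫_0^5/3 f v dx for all v ∈ V.
Substituting f(x) = 2*x^2 + 2*x + 1, the right-hand side is ∫_0^5/3 (2*x^2 + 2*x + 1) v dx.


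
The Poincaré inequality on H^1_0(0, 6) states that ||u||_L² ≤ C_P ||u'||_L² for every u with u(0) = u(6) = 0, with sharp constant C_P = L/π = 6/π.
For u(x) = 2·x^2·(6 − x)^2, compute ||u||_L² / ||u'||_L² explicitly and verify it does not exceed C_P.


||u||_L² / ||u'||_L² = sqrt(3) < C_P = 6/π.

u(x) = 2·x^2·(6 − x)^2, so u'(x) = 8*x*(x - 6)*(x - 3).
u(x) = 2·x^2·(6 − x)^2 vanishes at x = 0 and x = 6, so u ∈ H^1_0(0, 6). Differentiate via the product rule and integrate the resulting polynomials term by term.
  ∫_0^6 u² dx = ∫_0^6 (4*x^8 - 96*x^7 + 864*x^6 - 3456*x^5 + 5184*x^4) dx. Term by term:
    ∫_0^6 4*x^8 dx = 4478976;  ∫_0^6 -96*x^7 dx = -20155392;  ∫_0^6 864*x^6 dx = 241864704/7;
    ∫_0^6 -3456*x^5 dx = -26873856;  ∫_0^6 5184*x^4 dx = 40310784/5.
  Sum: 4478976 − 20155392 + 241864704/7 − 26873856 + 40310784/5 = 2239488/35.
  ∫_0^6 (u')² dx = ∫_0^6 (64*x^6 - 1152*x^5 + 7488*x^4 - 20736*x^3 + 20736*x^2) dx. Term by term:
    ∫_0^6 64*x^6 dx = 17915904/7;  ∫_0^6 -1152*x^5 dx = -8957952;  ∫_0^6 7488*x^4 dx = 58226688/5;
    ∫_0^6 -20736*x^3 dx = -6718464;  ∫_0^6 20736*x^2 dx = 1492992.
  Sum: 17915904/7 − 8957952 + 58226688/5 − 6718464 + 1492992 = 746496/35.
∫_0^6 u² dx = 2239488/35, so ||u||_L² = 864*sqrt(105)/35.
∫_0^6 (u')² dx = 746496/35, so ||u'||_L² = 864*sqrt(35)/35.
Ratio ||u||_L² / ||u'||_L² = sqrt(3).
Sharp Poincaré constant on H^1_0(0, 6) is C_P = L/π = 6/π, achieved by sin(π/6·x).
A polynomial bump cannot attain the sharp Poincaré constant (only the first sine eigenfunction does), so the ratio is strictly less than C_P, consistent with ||u||_L² ≤ C_P ||u'||_L².


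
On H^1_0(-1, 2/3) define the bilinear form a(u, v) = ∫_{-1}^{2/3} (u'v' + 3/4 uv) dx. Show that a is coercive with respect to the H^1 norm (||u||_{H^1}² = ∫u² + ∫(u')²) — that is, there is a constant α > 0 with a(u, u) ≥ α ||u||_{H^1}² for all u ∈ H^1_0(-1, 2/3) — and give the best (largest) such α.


α = 3*(25 + 12*π^2)/(4*(25 + 9*π^2))

Coercivity of a(·,·) on H^1_0(-1, 2/3) means a(u, u) ≥ α ||u||_{H^1}² for every u ∈ H^1_0.
The interval has length L = 5/3, and Poincaré/coercivity depend only on L. Here a(u, u) = ∫(u')² + (3/4)·∫u².
Here 0 < c = 3/4 < 1. The condition a(u,u) ≥ α||u||_{H^1}² reads (1−α)∫(u')² ≥ (α−c)∫u². Any admissible α is ≤ 1 (rapidly oscillating u have ∫u²/∫(u')² → 0), and α = 1 would force 0 ≥ (1−c)∫u², impossible since c < 1; so 1−α > 0. By the sharp Poincaré inequality on H^1_0 of an interval of length L, ∫(u')² ≥ (π/L)²∫u² with equality for the first sine mode sin(π(x−x₀)/L) (x₀ the left endpoint), so the inequality holds for all u iff (1−α)(π/L)² ≥ α − c, i.e. α ≤ ((π/L)² + c)/((π/L)² + 1) = (1 + c(L/π)²)/(1 + (L/π)²). With (π/L)² = 9*π^2/25 and c = 3/4, the largest admissible constant is α = ((π/L)² + c)/((π/L)² + 1).
Simplifying, α = 3*(25 + 12*π^2)/(4*(25 + 9*π^2)).


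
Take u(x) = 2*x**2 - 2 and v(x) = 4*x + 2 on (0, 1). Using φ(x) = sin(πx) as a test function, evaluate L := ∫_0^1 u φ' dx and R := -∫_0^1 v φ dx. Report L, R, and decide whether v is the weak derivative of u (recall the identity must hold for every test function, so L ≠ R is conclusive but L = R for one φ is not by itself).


LHS = -4/π, RHS = -8/π. No, v is not the weak derivative of u.

u(x) = 2*x**2 - 2, classical derivative u'(x) = 4*x.
φ(x) = sin(πx), so φ'(x) = π*cos(π*x).
Note φ(0) = φ(1) = 0, so the boundary term u·φ vanishes.
LHS = ∫_0^1 u(x) φ'(x) dx = ∫_0^1 (2*π*x^2*cos(π*x) - 2*π*cos(π*x)) dx. Term by term:
  ∫_0^1 -2*π*cos(π*x) dx = 0;  ∫_0^1 2*π*x^2*cos(π*x) dx = -4/π.
Sum: 0 − 4/π = -4/π.
So LHS = -4/π.
∫_0^1 v(x) φ(x) dx = ∫_0^1 (4*x*sin(π*x) + 2*sin(π*x)) dx. Term by term:
  ∫_0^1 2*sin(π*x) dx = 4/π;  ∫_0^1 4*x*sin(π*x) dx = 4/π.
Sum: 4/π + 4/π = 8/π.
So RHS = -∫_0^1 v(x) φ(x) dx = -8/π.
LHS − RHS = 4/π ≠ 0, so the identity fails.
(For a valid weak derivative the identity must hold for EVERY test function, in particular this one. The failure shows v is NOT the weak derivative of u.)
Correct weak derivative would be u'(x) = 4*x.


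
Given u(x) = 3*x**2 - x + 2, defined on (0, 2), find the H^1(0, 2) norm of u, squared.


||u||_{H^1}^2 = 2134/15

The H^1 norm (squared) on an interval (0, L) is
  ||u||_{H^1}^2 = ∫_0^L u(x)^2 dx + ∫_0^L u'(x)^2 dx.
Compute u'(x) = 6*x - 1.
Then u(x)^2 = 9*x**4 - 6*x**3 + 13*x**2 - 4*x + 4 and u'(x)^2 = 36*x**2 - 12*x + 1.
Integrate each monomial from 0 to 2 using ∫_0^2 c·x^n dx = c·2^(n+1)/(n+1):
  ∫_0^2 u(x)^2 dx = ∫_0^2 (9*x^4 - 6*x^3 + 13*x^2 - 4*x + 4) dx. Term by term:
    ∫_0^2 9*x^4 dx = 288/5;  ∫_0^2 -6*x^3 dx = -24;  ∫_0^2 13*x^2 dx = 104/3;
    ∫_0^2 -4*x dx = -8;  ∫_0^2 4 dx = 8.
  Sum: 288/5 − 24 + 104/3 − 8 + 8 = 1024/15.
  ∫_0^2 u'(x)^2 dx = ∫_0^2 (36*x^2 - 12*x + 1) dx. Term by term:
    ∫_0^2 36*x^2 dx = 96;  ∫_0^2 -12*x dx = -24;  ∫_0^2 1 dx = 2.
  Sum: 96 − 24 + 2 = 74.
Adding: ||u||_{H^1}^2 = 1024/15 + 74 = 2134/15.


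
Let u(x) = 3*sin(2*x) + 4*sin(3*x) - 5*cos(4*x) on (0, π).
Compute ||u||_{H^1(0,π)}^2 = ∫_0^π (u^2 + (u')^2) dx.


||u||_{H^1(0,π)}^2 = 4080/7 + 315*π

u'(x) = 20*sin(4*x) + 6*cos(2*x) + 12*cos(3*x).
Expand u² and (u')² and integrate term by term on (0, π), using: for integers n ≥ 1, ∫_0^π sin²(nx) dx = ∫_0^π cos²(nx) dx = π/2; for n ≠ n', ∫_0^π sin(nx)sin(n'x) dx = ∫_0^π cos(nx)cos(n'x) dx = 0; and by product-to-sum, ∫_0^π sin(nx)cos(n'x) dx = ½∫_0^π [sin((n+n')x) + sin((n−n')x)] dx, which is 0 when n+n' is even and 2n/(n²−n'²) when n+n' is odd (it need not vanish on (0, π)).
  u² squared terms: (-5)²·∫cos(4x)² dx = 25·π/2 = 25*π/2;  (3)²·∫sin(2x)² dx = 9·π/2 = 9*π/2;  (4)²·∫sin(3x)² dx = 16·π/2 = 8*π.
  u² cross terms: 2·(-5)·(3)·∫cos(4x)·sin(2x) dx = -30·(0) = 0;  2·(-5)·(4)·∫cos(4x)·sin(3x) dx = -40·(-6/7) = 240/7;  2·(3)·(4)·∫sin(2x)·sin(3x) dx = 24·(0) = 0.
  So ∫_0^π u² dx = 25*π/2 + 9*π/2 + 8*π + 0 + 240/7 + 0 = 240/7 + 25*π.
  (u')² squared terms: (6)²·∫cos(2x)² dx = 36·π/2 = 18*π;  (12)²·∫cos(3x)² dx = 144·π/2 = 72*π;  (20)²·∫sin(4x)² dx = 400·π/2 = 200*π.
  (u')² cross terms: 2·(6)·(12)·∫cos(2x)·cos(3x) dx = 144·(0) = 0;  2·(6)·(20)·∫cos(2x)·sin(4x) dx = 240·(0) = 0;  2·(12)·(20)·∫cos(3x)·sin(4x) dx = 480·(8/7) = 3840/7.
  So ∫_0^π (u')² dx = 18*π + 72*π + 200*π + 0 + 0 + 3840/7 = 3840/7 + 290*π.
||u||_{H^1}^2 = (240/7 + 25*π) + (3840/7 + 290*π) = 4080/7 + 315*π.


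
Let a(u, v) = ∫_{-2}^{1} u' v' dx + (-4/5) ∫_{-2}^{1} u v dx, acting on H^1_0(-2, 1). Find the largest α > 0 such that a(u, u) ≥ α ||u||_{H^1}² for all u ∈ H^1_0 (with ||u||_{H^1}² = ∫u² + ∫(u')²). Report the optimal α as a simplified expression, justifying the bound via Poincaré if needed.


α = (-36/5 + π^2)/(9 + π^2)

Coercivity of a(·,·) on H^1_0(-2, 1) means a(u, u) ≥ α ||u||_{H^1}² for every u ∈ H^1_0.
The interval has length L = 3, and Poincaré/coercivity depend only on L. Here a(u, u) = ∫(u')² + (-4/5)·∫u².
Here c = -4/5 < 0 with |c| < (π/L)² = π^2/9, so coercivity still holds. The condition a(u,u) ≥ α||u||_{H^1}² reads (1−α)∫(u')² ≥ (α−c)∫u². Any admissible α is ≤ 1 (rapidly oscillating u have ∫u²/∫(u')² → 0), and α = 1 would force 0 ≥ (1−c)∫u², impossible since c < 1; so 1−α > 0. By the sharp Poincaré inequality on H^1_0 of an interval of length L, ∫(u')² ≥ (π/L)²∫u² with equality for the first sine mode sin(π(x−x₀)/L) (x₀ the left endpoint), so the inequality holds for all u iff (1−α)(π/L)² ≥ α − c, i.e. α ≤ ((π/L)² + c)/((π/L)² + 1) = (1 + c(L/π)²)/(1 + (L/π)²). (Direct route, valid since c ≤ 0: Poincaré gives c∫u² ≥ c(L/π)²∫(u')², so a(u,u) ≥ (1 + c(L/π)²)∫(u')², while ||u||_{H^1}² ≤ (1 + (L/π)²)∫(u')²; dividing yields the same α.) With (π/L)² = π^2/9 and c = -4/5, the largest admissible constant is α = ((π/L)² + c)/((π/L)² + 1).
Simplifying, α = (-36/5 + π^2)/(9 + π^2).


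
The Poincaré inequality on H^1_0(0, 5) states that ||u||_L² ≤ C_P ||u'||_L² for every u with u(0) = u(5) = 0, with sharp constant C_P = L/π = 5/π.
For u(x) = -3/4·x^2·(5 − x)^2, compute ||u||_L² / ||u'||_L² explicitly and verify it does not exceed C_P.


||u||_L² / ||u'||_L² = 5*sqrt(3)/6 < C_P = 5/π.

u(x) = -3/4·x^2·(5 − x)^2, so u'(x) = 3*x*(x*(5 - x) - (x - 5)^2)/2.
u(x) = -3/4·x^2·(5 − x)^2 vanishes at x = 0 and x = 5, so u ∈ H^1_0(0, 5). Differentiate via the product rule and integrate the resulting polynomials term by term.
  ∫_0^5 u² dx = ∫_0^5 (9*x^8/16 - 45*x^7/4 + 675*x^6/8 - 1125*x^5/4 + 5625*x^4/16) dx. Term by term:
    ∫_0^5 9*x^8/16 dx = 1953125/16;  ∫_0^5 -45*x^7/4 dx = -17578125/32;  ∫_0^5 675*x^6/8 dx = 52734375/56;
    ∫_0^5 -1125*x^5/4 dx = -5859375/8;  ∫_0^5 5625*x^4/16 dx = 3515625/16.
  Sum: 1953125/16 − 17578125/32 + 52734375/56 − 5859375/8 + 3515625/16 = 390625/224.
  ∫_0^5 (u')² dx = ∫_0^5 (9*x^6 - 135*x^5 + 2925*x^4/4 - 3375*x^3/2 + 5625*x^2/4) dx. Term by term:
    ∫_0^5 9*x^6 dx = 703125/7;  ∫_0^5 -135*x^5 dx = -703125/2;  ∫_0^5 2925*x^4/4 dx = 1828125/4;
    ∫_0^5 -3375*x^3/2 dx = -2109375/8;  ∫_0^5 5625*x^2/4 dx = 234375/4.
  Sum: 703125/7 − 703125/2 + 1828125/4 − 2109375/8 + 234375/4 = 46875/56.
∫_0^5 u² dx = 390625/224, so ||u||_L² = 625*sqrt(14)/56.
∫_0^5 (u')² dx = 46875/56, so ||u'||_L² = 125*sqrt(42)/28.
Ratio ||u||_L² / ||u'||_L² = 5*sqrt(3)/6.
Sharp Poincaré constant on H^1_0(0, 5) is C_P = L/π = 5/π, achieved by sin(π/5·x).
A polynomial bump cannot attain the sharp Poincaré constant (only the first sine eigenfunction does), so the ratio is strictly less than C_P, consistent with ||u||_L² ≤ C_P ||u'||_L².


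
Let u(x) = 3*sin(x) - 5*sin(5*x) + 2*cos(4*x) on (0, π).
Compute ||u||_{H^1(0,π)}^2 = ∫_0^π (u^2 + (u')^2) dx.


||u||_{H^1(0,π)}^2 = -18224/45 + 368*π

u'(x) = -8*sin(4*x) + 3*cos(x) - 25*cos(5*x).
Expand u² and (u')² and integrate term by term on (0, π), using: for integers n ≥ 1, ∫_0^π sin²(nx) dx = ∫_0^π cos²(nx) dx = π/2; for n ≠ n', ∫_0^π sin(nx)sin(n'x) dx = ∫_0^π cos(nx)cos(n'x) dx = 0; and by product-to-sum, ∫_0^π sin(nx)cos(n'x) dx = ½∫_0^π [sin((n+n')x) + sin((n−n')x)] dx, which is 0 when n+n' is even and 2n/(n²−n'²) when n+n' is odd (it need not vanish on (0, π)).
  u² squared terms: (-5)²·∫sin(5x)² dx = 25·π/2 = 25*π/2;  (2)²·∫cos(4x)² dx = 4·π/2 = 2*π;  (3)²·∫sin(x)² dx = 9·π/2 = 9*π/2.
  u² cross terms: 2·(-5)·(2)·∫sin(5x)·cos(4x) dx = -20·(10/9) = -200/9;  2·(-5)·(3)·∫sin(5x)·sin(x) dx = -30·(0) = 0;  2·(2)·(3)·∫cos(4x)·sin(x) dx = 12·(-2/15) = -8/5.
  So ∫_0^π u² dx = 25*π/2 + 2*π + 9*π/2 − 200/9 + 0 − 8/5 = -1072/45 + 19*π.
  (u')² squared terms: (-25)²·∫cos(5x)² dx = 625·π/2 = 625*π/2;  (-8)²·∫sin(4x)² dx = 64·π/2 = 32*π;  (3)²·∫cos(x)² dx = 9·π/2 = 9*π/2.
  (u')² cross terms: 2·(-25)·(-8)·∫cos(5x)·sin(4x) dx = 400·(-8/9) = -3200/9;  2·(-25)·(3)·∫cos(5x)·cos(x) dx = -150·(0) = 0;  2·(-8)·(3)·∫sin(4x)·cos(x) dx = -48·(8/15) = -128/5.
  So ∫_0^π (u')² dx = 625*π/2 + 32*π + 9*π/2 − 3200/9 + 0 − 128/5 = -17152/45 + 349*π.
||u||_{H^1}^2 = (-1072/45 + 19*π) + (-17152/45 + 349*π) = -18224/45 + 368*π.


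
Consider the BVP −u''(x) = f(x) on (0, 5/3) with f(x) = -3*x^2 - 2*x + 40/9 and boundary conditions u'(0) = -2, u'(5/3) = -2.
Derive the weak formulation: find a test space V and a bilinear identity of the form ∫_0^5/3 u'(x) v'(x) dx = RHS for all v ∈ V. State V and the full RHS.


V = H^1(0, 5/3) (v unrestricted at boundary; u is determined up to an additive constant); weak form: ∫_0^5/3 u'v' dx = ∫_0^5/3 (-3*x^2 - 2*x + 40/9) v dx − 2·v(5/3) + 2·v(0) for all v ∈ V.

Multiply both sides by a test function v and integrate from 0 to 5/3:
  ∫_0^5/3 −u''(x) v(x) dx = ∫_0^5/3 f(x) v(x) dx.
Integrate the LHS by parts once:
  ∫_0^5/3 −u'' v dx = −[u'(x) v(x)]_0^5/3 + ∫_0^5/3 u'(x) v'(x) dx.
Thus ∫_0^5/3 u'(x) v'(x) dx = ∫_0^5/3 f(x) v(x) dx + [u'(x) v(x)]_0^5/3.
Choose V so that boundary terms are either known or forced to vanish.
u has inhomogeneous Neumann u'(0) = -2, u'(5/3) = -2. [u' v]_0^5/3 = (-2)·v(5/3) − (-2)·v(0) = − 2·v(5/3) + 2·v(0). Take V = H^1(0, 5/3); boundary term becomes part of RHS.
Weak formulation: find u (satisfying any essential BC) such that ∫_0^5/3 u'(x) v'(x) dx = ∫_0^5/3 f v dx − 2·v(5/3) + 2·v(0) for all v ∈ V (Neumann data are natural BCs: they enter the RHS as boundary terms).
Substituting f(x) = -3*x^2 - 2*x + 40/9, the right-hand side is ∫_0^5/3 (-3*x^2 - 2*x + 40/9) v dx − 2·v(5/3) + 2·v(0).
Compatibility check (pure Neumann): taking v ≡ 1 ∈ V gives 0 = ∫_0^5/3 f dx + (-2) − (-2), i.e. ∫_0^5/3 f dx must equal u'(0) − u'(5/3) = 0. Indeed ∫_0^5/3 (-3*x^2 - 2*x + 40/9) dx = 0, so the data are compatible. The solution is then unique only up to an additive constant (fix it e.g. by requiring ∫_0^5/3 u dx = 0).


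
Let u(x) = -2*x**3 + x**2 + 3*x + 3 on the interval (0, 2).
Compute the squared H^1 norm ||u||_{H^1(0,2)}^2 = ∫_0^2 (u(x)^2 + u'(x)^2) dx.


||u||_{H^1}^2 = 848/7

The H^1 norm (squared) on an interval (0, L) is
  ||u||_{H^1}^2 = ∫_0^L u(x)^2 dx + ∫_0^L u'(x)^2 dx.
Compute u'(x) = -6*x**2 + 2*x + 3.
Then u(x)^2 = 4*x**6 - 4*x**5 - 11*x**4 - 6*x**3 + 15*x**2 + 18*x + 9 and u'(x)^2 = 36*x**4 - 24*x**3 - 32*x**2 + 12*x + 9.
Integrate each monomial from 0 to 2 using ∫_0^2 c·x^n dx = c·2^(n+1)/(n+1):
  ∫_0^2 u(x)^2 dx = ∫_0^2 (4*x^6 - 4*x^5 - 11*x^4 - 6*x^3 + 15*x^2 + 18*x + 9) dx. Term by term:
    ∫_0^2 4*x^6 dx = 512/7;  ∫_0^2 -4*x^5 dx = -128/3;  ∫_0^2 -11*x^4 dx = -352/5;
    ∫_0^2 -6*x^3 dx = -24;  ∫_0^2 15*x^2 dx = 40;  ∫_0^2 18*x dx = 36;
    ∫_0^2 9 dx = 18.
  Sum: 512/7 − 128/3 − 352/5 − 24 + 40 + 36 + 18 = 3158/105.
  ∫_0^2 u'(x)^2 dx = ∫_0^2 (36*x^4 - 24*x^3 - 32*x^2 + 12*x + 9) dx. Term by term:
    ∫_0^2 36*x^4 dx = 1152/5;  ∫_0^2 -24*x^3 dx = -96;  ∫_0^2 -32*x^2 dx = -256/3;
    ∫_0^2 12*x dx = 24;  ∫_0^2 9 dx = 18.
  Sum: 1152/5 − 96 − 256/3 + 24 + 18 = 1366/15.
Adding: ||u||_{H^1}^2 = 3158/105 + 1366/15 = 848/7.


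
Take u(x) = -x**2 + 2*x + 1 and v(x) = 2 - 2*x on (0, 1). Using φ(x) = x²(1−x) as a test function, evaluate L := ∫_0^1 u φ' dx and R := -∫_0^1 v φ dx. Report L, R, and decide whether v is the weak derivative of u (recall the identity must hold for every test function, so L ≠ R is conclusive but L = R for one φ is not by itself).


LHS = -1/15, RHS = -1/15. Yes, v = u' weakly.

u(x) = -x**2 + 2*x + 1, classical derivative u'(x) = 2 - 2*x.
φ(x) = x²(1−x), so φ'(x) = x*(2 - 3*x).
Note φ(0) = φ(1) = 0, so the boundary term u·φ vanishes.
LHS = ∫_0^1 u(x) φ'(x) dx = ∫_0^1 (3*x^4 - 8*x^3 + x^2 + 2*x) dx. Term by term:
  ∫_0^1 3*x^4 dx = 3/5;  ∫_0^1 -8*x^3 dx = -2;  ∫_0^1 x^2 dx = 1/3;
  ∫_0^1 2*x dx = 1.
Sum: 3/5 − 2 + 1/3 + 1 = -1/15.
So LHS = -1/15.
∫_0^1 v(x) φ(x) dx = ∫_0^1 (2*x^4 - 4*x^3 + 2*x^2) dx. Term by term:
  ∫_0^1 2*x^4 dx = 2/5;  ∫_0^1 -4*x^3 dx = -1;  ∫_0^1 2*x^2 dx = 2/3.
Sum: 2/5 − 1 + 2/3 = 1/15.
So RHS = -∫_0^1 v(x) φ(x) dx = -1/15.
LHS = RHS, so the identity holds for this test φ.
Moreover u is smooth here and v(x) = u'(x) = 2 - 2*x pointwise, so the identity holds for every test function. Hence v is the weak derivative of u.


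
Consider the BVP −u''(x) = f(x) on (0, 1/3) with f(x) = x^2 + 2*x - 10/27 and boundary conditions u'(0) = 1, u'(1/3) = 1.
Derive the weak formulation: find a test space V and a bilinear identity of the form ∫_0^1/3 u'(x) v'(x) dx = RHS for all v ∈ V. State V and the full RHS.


V = H^1(0, 1/3) (v unrestricted at boundary; u is determined up to an additive constant); weak form: ∫_0^1/3 u'v' dx = ∫_0^1/3 (x^2 + 2*x - 10/27) v dx + v(1/3) − v(0) for all v ∈ V.

Multiply both sides by a test function v and integrate from 0 to 1/3:
  ∫_0^1/3 −u''(x) v(x) dx = ∫_0^1/3 f(x) v(x) dx.
Integrate the LHS by parts once:
  ∫_0^1/3 −u'' v dx = −[u'(x) v(x)]_0^1/3 + ∫_0^1/3 u'(x) v'(x) dx.
Thus ∫_0^1/3 u'(x) v'(x) dx = ∫_0^1/3 f(x) v(x) dx + [u'(x) v(x)]_0^1/3.
Choose V so that boundary terms are either known or forced to vanish.
u has inhomogeneous Neumann u'(0) = 1, u'(1/3) = 1. [u' v]_0^1/3 = (1)·v(1/3) − (1)·v(0) = v(1/3) − v(0). Take V = H^1(0, 1/3); boundary term becomes part of RHS.
Weak formulation: find u (satisfying any essential BC) such that ∫_0^1/3 u'(x) v'(x) dx = ∫_0^1/3 f v dx + v(1/3) − v(0) for all v ∈ V (Neumann data are natural BCs: they enter the RHS as boundary terms).
Substituting f(x) = x^2 + 2*x - 10/27, the right-hand side is ∫_0^1/3 (x^2 + 2*x - 10/27) v dx + v(1/3) − v(0).
Compatibility check (pure Neumann): taking v ≡ 1 ∈ V gives 0 = ∫_0^1/3 f dx + (1) − (1), i.e. ∫_0^1/3 f dx must equal u'(0) − u'(1/3) = 0. Indeed ∫_0^1/3 (x^2 + 2*x - 10/27) dx = 0, so the data are compatible. The solution is then unique only up to an additive constant (fix it e.g. by requiring ∫_0^1/3 u dx = 0).


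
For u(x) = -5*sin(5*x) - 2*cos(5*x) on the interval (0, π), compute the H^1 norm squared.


||u||_{H^1(0,π)}^2 = 377*π

u'(x) = 10*sin(5*x) - 25*cos(5*x).
Expand u² and (u')² and integrate term by term on (0, π), using: for integers n ≥ 1, ∫_0^π sin²(nx) dx = ∫_0^π cos²(nx) dx = π/2; for n ≠ n', ∫_0^π sin(nx)sin(n'x) dx = ∫_0^π cos(nx)cos(n'x) dx = 0; and by product-to-sum, ∫_0^π sin(nx)cos(n'x) dx = ½∫_0^π [sin((n+n')x) + sin((n−n')x)] dx, which is 0 when n+n' is even and 2n/(n²−n'²) when n+n' is odd (it need not vanish on (0, π)).
  u² squared terms: (-5)²·∫sin(5x)² dx = 25·π/2 = 25*π/2;  (-2)²·∫cos(5x)² dx = 4·π/2 = 2*π.
  u² cross terms: 2·(-5)·(-2)·∫sin(5x)·cos(5x) dx = 20·(0) = 0.
  So ∫_0^π u² dx = 25*π/2 + 2*π + 0 = 29*π/2.
  (u')² squared terms: (-25)²·∫cos(5x)² dx = 625·π/2 = 625*π/2;  (10)²·∫sin(5x)² dx = 100·π/2 = 50*π.
  (u')² cross terms: 2·(-25)·(10)·∫cos(5x)·sin(5x) dx = -500·(0) = 0.
  So ∫_0^π (u')² dx = 625*π/2 + 50*π + 0 = 725*π/2.
||u||_{H^1}^2 = (29*π/2) + (725*π/2) = 377*π.


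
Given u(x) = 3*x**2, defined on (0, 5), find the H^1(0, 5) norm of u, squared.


||u||_{H^1}^2 = 7125

The H^1 norm (squared) on an interval (0, L) is
  ||u||_{H^1}^2 = ∫_0^L u(x)^2 dx + ∫_0^L u'(x)^2 dx.
Compute u'(x) = 6*x.
Then u(x)^2 = 9*x**4 and u'(x)^2 = 36*x**2.
Integrate each monomial from 0 to 5 using ∫_0^5 c·x^n dx = c·5^(n+1)/(n+1):
  ∫_0^5 u(x)^2 dx = ∫_0^5 (9*x^4) dx. Term by term:
    ∫_0^5 9*x^4 dx = 5625.
  ∫_0^5 u'(x)^2 dx = ∫_0^5 (36*x^2) dx. Term by term:
    ∫_0^5 36*x^2 dx = 1500.
Adding: ||u||_{H^1}^2 = 5625 + 1500 = 7125.
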